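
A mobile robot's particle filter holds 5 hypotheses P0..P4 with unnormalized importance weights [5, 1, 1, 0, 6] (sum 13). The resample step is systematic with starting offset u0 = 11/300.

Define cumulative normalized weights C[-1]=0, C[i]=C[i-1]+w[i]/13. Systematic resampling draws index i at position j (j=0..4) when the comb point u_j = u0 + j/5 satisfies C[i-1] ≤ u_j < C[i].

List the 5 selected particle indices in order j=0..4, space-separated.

0 0 1 4 4

C = [5/13, 6/13, 7/13, 7/13, 1]
j=0: u_0=11/300 ∈ [0, 5/13) → index 0
j=1: u_1=71/300 ∈ [0, 5/13) → index 0
j=2: u_2=131/300 ∈ [5/13, 6/13) → index 1
j=3: u_3=191/300 ∈ [7/13, 1) → index 4
j=4: u_4=251/300 ∈ [7/13, 1) → index 4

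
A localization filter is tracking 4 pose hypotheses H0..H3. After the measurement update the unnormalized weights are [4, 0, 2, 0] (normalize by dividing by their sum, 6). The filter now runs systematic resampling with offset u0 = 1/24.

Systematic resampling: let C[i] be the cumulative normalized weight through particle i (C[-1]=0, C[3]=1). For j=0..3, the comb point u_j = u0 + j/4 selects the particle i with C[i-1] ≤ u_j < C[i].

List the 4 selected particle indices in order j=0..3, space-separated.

0 0 0 2

C = [2/3, 2/3, 1, 1]
j=0: u_0=1/24 ∈ [0, 2/3) → index 0
j=1: u_1=7/24 ∈ [0, 2/3) → index 0
j=2: u_2=13/24 ∈ [0, 2/3) → index 0
j=3: u_3=19/24 ∈ [2/3, 1) → index 2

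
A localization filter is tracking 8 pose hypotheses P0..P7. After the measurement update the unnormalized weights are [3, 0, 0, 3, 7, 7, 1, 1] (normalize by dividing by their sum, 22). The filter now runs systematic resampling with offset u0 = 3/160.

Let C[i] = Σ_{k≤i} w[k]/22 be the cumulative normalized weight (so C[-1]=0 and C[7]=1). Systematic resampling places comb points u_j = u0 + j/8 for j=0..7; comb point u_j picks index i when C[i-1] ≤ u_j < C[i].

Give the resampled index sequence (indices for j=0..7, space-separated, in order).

C = [3/22, 3/22, 3/22, 3/11, 13/22, 10/11, 21/22, 1]
j=0: u_0=3/160 ∈ [0, 3/22) → index 0
j=1: u_1=23/160 ∈ [3/22, 3/11) → index 3
j=2: u_2=43/160 ∈ [3/22, 3/11) → index 3
j=3: u_3=63/160 ∈ [3/11, 13/22) → index 4
j=4: u_4=83/160 ∈ [3/11, 13/22) → index 4
j=5: u_5=103/160 ∈ [13/22, 10/11) → index 5
j=6: u_6=123/160 ∈ [13/22, 10/11) → index 5
j=7: u_7=143/160 ∈ [13/22, 10/11) → index 5

0 3 3 4 4 5 5 5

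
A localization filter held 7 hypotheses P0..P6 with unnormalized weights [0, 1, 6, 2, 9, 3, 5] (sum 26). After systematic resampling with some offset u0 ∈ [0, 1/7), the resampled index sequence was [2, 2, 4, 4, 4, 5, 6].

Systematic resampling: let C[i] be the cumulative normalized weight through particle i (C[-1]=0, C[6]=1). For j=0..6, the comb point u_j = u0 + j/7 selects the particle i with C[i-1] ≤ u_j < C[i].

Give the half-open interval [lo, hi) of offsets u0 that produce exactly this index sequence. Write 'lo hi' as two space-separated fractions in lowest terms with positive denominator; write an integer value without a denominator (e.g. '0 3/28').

11/182 17/182

C = [0, 1/26, 7/26, 9/26, 9/13, 21/26, 1]
j=0 picked index 2: u0 ∈ [1/26, 7/26)
j=1 picked index 2: u0 ∈ [-19/182, 23/182)
j=2 picked index 4: u0 ∈ [11/182, 37/91)
j=3 picked index 4: u0 ∈ [-15/182, 24/91)
j=4 picked index 4: u0 ∈ [-41/182, 11/91)
j=5 picked index 5: u0 ∈ [-2/91, 17/182)
j=6 picked index 6: u0 ∈ [-9/182, 1/7)
intersection: [11/182, 17/182)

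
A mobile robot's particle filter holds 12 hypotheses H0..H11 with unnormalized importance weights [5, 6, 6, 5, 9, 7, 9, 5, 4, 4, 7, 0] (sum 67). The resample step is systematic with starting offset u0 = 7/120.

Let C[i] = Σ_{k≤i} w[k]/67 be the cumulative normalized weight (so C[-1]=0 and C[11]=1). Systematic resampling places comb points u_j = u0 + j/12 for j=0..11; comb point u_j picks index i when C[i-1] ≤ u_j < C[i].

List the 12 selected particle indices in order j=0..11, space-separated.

C = [5/67, 11/67, 17/67, 22/67, 31/67, 38/67, 47/67, 52/67, 56/67, 60/67, 1, 1]
j=0: u_0=7/120 ∈ [0, 5/67) → index 0
j=1: u_1=17/120 ∈ [5/67, 11/67) → index 1
j=2: u_2=9/40 ∈ [11/67, 17/67) → index 2
j=3: u_3=37/120 ∈ [17/67, 22/67) → index 3
j=4: u_4=47/120 ∈ [22/67, 31/67) → index 4
j=5: u_5=19/40 ∈ [31/67, 38/67) → index 5
j=6: u_6=67/120 ∈ [31/67, 38/67) → index 5
j=7: u_7=77/120 ∈ [38/67, 47/67) → index 6
j=8: u_8=29/40 ∈ [47/67, 52/67) → index 7
j=9: u_9=97/120 ∈ [52/67, 56/67) → index 8
j=10: u_10=107/120 ∈ [56/67, 60/67) → index 9
j=11: u_11=39/40 ∈ [60/67, 1) → index 10

0 1 2 3 4 5 5 6 7 8 9 10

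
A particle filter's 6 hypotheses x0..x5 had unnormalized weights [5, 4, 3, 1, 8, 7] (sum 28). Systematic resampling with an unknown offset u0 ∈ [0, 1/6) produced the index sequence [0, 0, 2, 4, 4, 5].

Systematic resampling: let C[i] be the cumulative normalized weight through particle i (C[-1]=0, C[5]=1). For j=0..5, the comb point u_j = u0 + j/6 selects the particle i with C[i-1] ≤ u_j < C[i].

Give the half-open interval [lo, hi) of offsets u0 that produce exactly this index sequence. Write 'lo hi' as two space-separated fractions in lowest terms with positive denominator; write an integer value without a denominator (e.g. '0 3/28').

C = [5/28, 9/28, 3/7, 13/28, 3/4, 1]
j=0 picked index 0: u0 ∈ [0, 5/28)
j=1 picked index 0: u0 ∈ [-1/6, 1/84)
j=2 picked index 2: u0 ∈ [-1/84, 2/21)
j=3 picked index 4: u0 ∈ [-1/28, 1/4)
j=4 picked index 4: u0 ∈ [-17/84, 1/12)
j=5 picked index 5: u0 ∈ [-1/12, 1/6)
intersection: [0, 1/84)

0 1/84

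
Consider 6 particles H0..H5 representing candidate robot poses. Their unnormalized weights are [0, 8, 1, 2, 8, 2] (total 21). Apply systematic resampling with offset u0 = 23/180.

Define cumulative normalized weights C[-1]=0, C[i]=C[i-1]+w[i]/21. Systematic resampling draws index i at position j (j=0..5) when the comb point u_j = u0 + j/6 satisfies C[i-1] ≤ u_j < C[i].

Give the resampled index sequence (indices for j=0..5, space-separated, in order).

1 1 3 4 4 5

C = [0, 8/21, 3/7, 11/21, 19/21, 1]
j=0: u_0=23/180 ∈ [0, 8/21) → index 1
j=1: u_1=53/180 ∈ [0, 8/21) → index 1
j=2: u_2=83/180 ∈ [3/7, 11/21) → index 3
j=3: u_3=113/180 ∈ [11/21, 19/21) → index 4
j=4: u_4=143/180 ∈ [11/21, 19/21) → index 4
j=5: u_5=173/180 ∈ [19/21, 1) → index 5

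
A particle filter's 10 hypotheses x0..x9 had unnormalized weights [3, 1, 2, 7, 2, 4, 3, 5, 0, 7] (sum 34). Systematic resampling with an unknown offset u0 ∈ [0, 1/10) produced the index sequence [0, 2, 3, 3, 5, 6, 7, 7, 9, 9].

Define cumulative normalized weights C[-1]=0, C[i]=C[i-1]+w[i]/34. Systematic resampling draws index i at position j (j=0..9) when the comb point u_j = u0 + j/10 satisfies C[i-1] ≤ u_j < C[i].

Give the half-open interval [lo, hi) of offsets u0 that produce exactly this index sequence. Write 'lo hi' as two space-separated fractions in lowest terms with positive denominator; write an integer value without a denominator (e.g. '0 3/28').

1/17 13/170

C = [3/34, 2/17, 3/17, 13/34, 15/34, 19/34, 11/17, 27/34, 27/34, 1]
j=0 picked index 0: u0 ∈ [0, 3/34)
j=1 picked index 2: u0 ∈ [3/170, 13/170)
j=2 picked index 3: u0 ∈ [-2/85, 31/170)
j=3 picked index 3: u0 ∈ [-21/170, 7/85)
j=4 picked index 5: u0 ∈ [7/170, 27/170)
j=5 picked index 6: u0 ∈ [1/17, 5/34)
j=6 picked index 7: u0 ∈ [4/85, 33/170)
j=7 picked index 7: u0 ∈ [-9/170, 8/85)
j=8 picked index 9: u0 ∈ [-1/170, 1/5)
j=9 picked index 9: u0 ∈ [-9/85, 1/10)
intersection: [1/17, 13/170)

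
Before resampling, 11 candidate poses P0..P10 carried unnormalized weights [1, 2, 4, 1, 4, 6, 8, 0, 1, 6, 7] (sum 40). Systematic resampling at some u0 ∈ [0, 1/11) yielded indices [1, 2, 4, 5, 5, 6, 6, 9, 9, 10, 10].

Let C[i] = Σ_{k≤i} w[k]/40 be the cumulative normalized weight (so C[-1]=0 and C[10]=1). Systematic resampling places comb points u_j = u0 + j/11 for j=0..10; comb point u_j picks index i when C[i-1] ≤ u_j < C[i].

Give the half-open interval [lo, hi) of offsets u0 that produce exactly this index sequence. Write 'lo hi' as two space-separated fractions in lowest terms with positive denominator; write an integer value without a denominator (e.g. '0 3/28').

C = [1/40, 3/40, 7/40, 1/5, 3/10, 9/20, 13/20, 13/20, 27/40, 33/40, 1]
j=0 picked index 1: u0 ∈ [1/40, 3/40)
j=1 picked index 2: u0 ∈ [-7/440, 37/440)
j=2 picked index 4: u0 ∈ [1/55, 13/110)
j=3 picked index 5: u0 ∈ [3/110, 39/220)
j=4 picked index 5: u0 ∈ [-7/110, 19/220)
j=5 picked index 6: u0 ∈ [-1/220, 43/220)
j=6 picked index 6: u0 ∈ [-21/220, 23/220)
j=7 picked index 9: u0 ∈ [17/440, 83/440)
j=8 picked index 9: u0 ∈ [-23/440, 43/440)
j=9 picked index 10: u0 ∈ [3/440, 2/11)
j=10 picked index 10: u0 ∈ [-37/440, 1/11)
intersection: [17/440, 3/40)

17/440 3/40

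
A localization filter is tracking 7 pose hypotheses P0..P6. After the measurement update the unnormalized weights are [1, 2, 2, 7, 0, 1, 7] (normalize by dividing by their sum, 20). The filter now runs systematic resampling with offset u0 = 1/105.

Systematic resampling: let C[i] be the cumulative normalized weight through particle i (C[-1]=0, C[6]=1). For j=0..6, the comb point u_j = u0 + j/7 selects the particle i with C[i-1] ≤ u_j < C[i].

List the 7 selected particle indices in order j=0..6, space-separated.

0 2 3 3 3 6 6

C = [1/20, 3/20, 1/4, 3/5, 3/5, 13/20, 1]
j=0: u_0=1/105 ∈ [0, 1/20) → index 0
j=1: u_1=16/105 ∈ [3/20, 1/4) → index 2
j=2: u_2=31/105 ∈ [1/4, 3/5) → index 3
j=3: u_3=46/105 ∈ [1/4, 3/5) → index 3
j=4: u_4=61/105 ∈ [1/4, 3/5) → index 3
j=5: u_5=76/105 ∈ [13/20, 1) → index 6
j=6: u_6=13/15 ∈ [13/20, 1) → index 6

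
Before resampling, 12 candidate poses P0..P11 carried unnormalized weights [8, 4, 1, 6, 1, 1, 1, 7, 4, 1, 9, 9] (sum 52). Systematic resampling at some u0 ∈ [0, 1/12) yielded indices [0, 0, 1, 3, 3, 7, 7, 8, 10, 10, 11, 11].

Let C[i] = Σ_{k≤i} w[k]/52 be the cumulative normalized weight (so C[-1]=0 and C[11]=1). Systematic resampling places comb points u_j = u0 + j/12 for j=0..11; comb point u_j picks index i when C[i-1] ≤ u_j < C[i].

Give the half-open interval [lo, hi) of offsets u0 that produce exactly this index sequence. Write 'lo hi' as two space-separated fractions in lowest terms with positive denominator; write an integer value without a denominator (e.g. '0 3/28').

1/156 5/156

C = [2/13, 3/13, 1/4, 19/52, 5/13, 21/52, 11/26, 29/52, 33/52, 17/26, 43/52, 1]
j=0 picked index 0: u0 ∈ [0, 2/13)
j=1 picked index 0: u0 ∈ [-1/12, 11/156)
j=2 picked index 1: u0 ∈ [-1/78, 5/78)
j=3 picked index 3: u0 ∈ [0, 3/26)
j=4 picked index 3: u0 ∈ [-1/12, 5/156)
j=5 picked index 7: u0 ∈ [1/156, 11/78)
j=6 picked index 7: u0 ∈ [-1/13, 3/52)
j=7 picked index 8: u0 ∈ [-1/39, 2/39)
j=8 picked index 10: u0 ∈ [-1/78, 25/156)
j=9 picked index 10: u0 ∈ [-5/52, 1/13)
j=10 picked index 11: u0 ∈ [-1/156, 1/6)
j=11 picked index 11: u0 ∈ [-7/78, 1/12)
intersection: [1/156, 5/156)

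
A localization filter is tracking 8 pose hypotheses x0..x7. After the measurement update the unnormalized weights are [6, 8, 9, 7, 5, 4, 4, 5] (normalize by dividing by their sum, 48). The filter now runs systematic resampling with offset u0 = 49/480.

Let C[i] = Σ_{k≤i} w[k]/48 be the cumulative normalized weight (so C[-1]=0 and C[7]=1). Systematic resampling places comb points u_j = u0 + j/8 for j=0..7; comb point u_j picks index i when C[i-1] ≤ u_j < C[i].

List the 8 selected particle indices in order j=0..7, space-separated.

C = [1/8, 7/24, 23/48, 5/8, 35/48, 13/16, 43/48, 1]
j=0: u_0=49/480 ∈ [0, 1/8) → index 0
j=1: u_1=109/480 ∈ [1/8, 7/24) → index 1
j=2: u_2=169/480 ∈ [7/24, 23/48) → index 2
j=3: u_3=229/480 ∈ [7/24, 23/48) → index 2
j=4: u_4=289/480 ∈ [23/48, 5/8) → index 3
j=5: u_5=349/480 ∈ [5/8, 35/48) → index 4
j=6: u_6=409/480 ∈ [13/16, 43/48) → index 6
j=7: u_7=469/480 ∈ [43/48, 1) → index 7

0 1 2 2 3 4 6 7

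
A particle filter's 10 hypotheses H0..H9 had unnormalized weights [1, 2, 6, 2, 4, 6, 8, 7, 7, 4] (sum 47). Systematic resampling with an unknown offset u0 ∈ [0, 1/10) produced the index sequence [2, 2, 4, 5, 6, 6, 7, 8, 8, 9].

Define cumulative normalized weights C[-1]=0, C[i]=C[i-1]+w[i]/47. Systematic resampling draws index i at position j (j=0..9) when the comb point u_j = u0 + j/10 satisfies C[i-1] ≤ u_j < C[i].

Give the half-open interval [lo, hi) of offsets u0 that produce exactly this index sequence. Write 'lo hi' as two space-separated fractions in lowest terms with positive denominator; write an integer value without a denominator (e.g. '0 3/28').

31/470 43/470

C = [1/47, 3/47, 9/47, 11/47, 15/47, 21/47, 29/47, 36/47, 43/47, 1]
j=0 picked index 2: u0 ∈ [3/47, 9/47)
j=1 picked index 2: u0 ∈ [-17/470, 43/470)
j=2 picked index 4: u0 ∈ [8/235, 28/235)
j=3 picked index 5: u0 ∈ [9/470, 69/470)
j=4 picked index 6: u0 ∈ [11/235, 51/235)
j=5 picked index 6: u0 ∈ [-5/94, 11/94)
j=6 picked index 7: u0 ∈ [4/235, 39/235)
j=7 picked index 8: u0 ∈ [31/470, 101/470)
j=8 picked index 8: u0 ∈ [-8/235, 27/235)
j=9 picked index 9: u0 ∈ [7/470, 1/10)
intersection: [31/470, 43/470)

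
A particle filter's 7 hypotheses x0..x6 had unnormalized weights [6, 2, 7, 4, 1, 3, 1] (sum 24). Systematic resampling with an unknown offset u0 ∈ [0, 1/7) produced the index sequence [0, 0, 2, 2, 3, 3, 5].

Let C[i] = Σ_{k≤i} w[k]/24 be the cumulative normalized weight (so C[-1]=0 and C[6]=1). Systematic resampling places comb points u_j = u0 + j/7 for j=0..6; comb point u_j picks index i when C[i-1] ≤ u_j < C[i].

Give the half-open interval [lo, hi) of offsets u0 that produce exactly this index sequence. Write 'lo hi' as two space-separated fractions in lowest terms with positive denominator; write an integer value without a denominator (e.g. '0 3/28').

3/56 13/168

C = [1/4, 1/3, 5/8, 19/24, 5/6, 23/24, 1]
j=0 picked index 0: u0 ∈ [0, 1/4)
j=1 picked index 0: u0 ∈ [-1/7, 3/28)
j=2 picked index 2: u0 ∈ [1/21, 19/56)
j=3 picked index 2: u0 ∈ [-2/21, 11/56)
j=4 picked index 3: u0 ∈ [3/56, 37/168)
j=5 picked index 3: u0 ∈ [-5/56, 13/168)
j=6 picked index 5: u0 ∈ [-1/42, 17/168)
intersection: [3/56, 13/168)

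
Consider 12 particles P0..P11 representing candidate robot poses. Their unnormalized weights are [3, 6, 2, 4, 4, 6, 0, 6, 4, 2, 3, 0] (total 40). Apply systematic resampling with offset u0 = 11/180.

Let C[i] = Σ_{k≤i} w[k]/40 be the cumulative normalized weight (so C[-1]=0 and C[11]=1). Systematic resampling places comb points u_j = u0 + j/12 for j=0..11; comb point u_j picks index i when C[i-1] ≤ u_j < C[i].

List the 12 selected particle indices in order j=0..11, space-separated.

0 1 2 3 4 5 5 7 7 8 9 10

C = [3/40, 9/40, 11/40, 3/8, 19/40, 5/8, 5/8, 31/40, 7/8, 37/40, 1, 1]
j=0: u_0=11/180 ∈ [0, 3/40) → index 0
j=1: u_1=13/90 ∈ [3/40, 9/40) → index 1
j=2: u_2=41/180 ∈ [9/40, 11/40) → index 2
j=3: u_3=14/45 ∈ [11/40, 3/8) → index 3
j=4: u_4=71/180 ∈ [3/8, 19/40) → index 4
j=5: u_5=43/90 ∈ [19/40, 5/8) → index 5
j=6: u_6=101/180 ∈ [19/40, 5/8) → index 5
j=7: u_7=29/45 ∈ [5/8, 31/40) → index 7
j=8: u_8=131/180 ∈ [5/8, 31/40) → index 7
j=9: u_9=73/90 ∈ [31/40, 7/8) → index 8
j=10: u_10=161/180 ∈ [7/8, 37/40) → index 9
j=11: u_11=44/45 ∈ [37/40, 1) → index 10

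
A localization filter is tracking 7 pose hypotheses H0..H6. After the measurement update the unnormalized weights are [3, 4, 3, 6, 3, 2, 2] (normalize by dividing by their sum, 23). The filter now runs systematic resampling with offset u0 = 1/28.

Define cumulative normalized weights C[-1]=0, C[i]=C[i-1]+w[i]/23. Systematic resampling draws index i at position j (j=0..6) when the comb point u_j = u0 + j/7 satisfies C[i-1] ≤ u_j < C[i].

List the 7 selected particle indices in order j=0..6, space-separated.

C = [3/23, 7/23, 10/23, 16/23, 19/23, 21/23, 1]
j=0: u_0=1/28 ∈ [0, 3/23) → index 0
j=1: u_1=5/28 ∈ [3/23, 7/23) → index 1
j=2: u_2=9/28 ∈ [7/23, 10/23) → index 2
j=3: u_3=13/28 ∈ [10/23, 16/23) → index 3
j=4: u_4=17/28 ∈ [10/23, 16/23) → index 3
j=5: u_5=3/4 ∈ [16/23, 19/23) → index 4
j=6: u_6=25/28 ∈ [19/23, 21/23) → index 5

0 1 2 3 3 4 5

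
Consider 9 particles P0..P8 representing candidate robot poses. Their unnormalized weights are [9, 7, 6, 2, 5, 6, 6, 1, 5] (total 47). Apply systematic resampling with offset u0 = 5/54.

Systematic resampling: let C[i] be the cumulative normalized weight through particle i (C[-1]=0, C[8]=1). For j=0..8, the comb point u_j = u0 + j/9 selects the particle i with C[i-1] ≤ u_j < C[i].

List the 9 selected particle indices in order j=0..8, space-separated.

C = [9/47, 16/47, 22/47, 24/47, 29/47, 35/47, 41/47, 42/47, 1]
j=0: u_0=5/54 ∈ [0, 9/47) → index 0
j=1: u_1=11/54 ∈ [9/47, 16/47) → index 1
j=2: u_2=17/54 ∈ [9/47, 16/47) → index 1
j=3: u_3=23/54 ∈ [16/47, 22/47) → index 2
j=4: u_4=29/54 ∈ [24/47, 29/47) → index 4
j=5: u_5=35/54 ∈ [29/47, 35/47) → index 5
j=6: u_6=41/54 ∈ [35/47, 41/47) → index 6
j=7: u_7=47/54 ∈ [35/47, 41/47) → index 6
j=8: u_8=53/54 ∈ [42/47, 1) → index 8

0 1 1 2 4 5 6 6 8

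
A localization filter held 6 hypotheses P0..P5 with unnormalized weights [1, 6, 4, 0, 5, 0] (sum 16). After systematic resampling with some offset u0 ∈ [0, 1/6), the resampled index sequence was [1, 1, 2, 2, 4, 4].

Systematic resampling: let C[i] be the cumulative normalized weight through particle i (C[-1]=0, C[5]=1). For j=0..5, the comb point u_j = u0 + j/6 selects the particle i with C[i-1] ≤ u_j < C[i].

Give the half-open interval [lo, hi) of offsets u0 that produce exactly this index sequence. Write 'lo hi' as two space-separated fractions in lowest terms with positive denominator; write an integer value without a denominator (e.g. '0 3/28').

5/48 1/6

C = [1/16, 7/16, 11/16, 11/16, 1, 1]
j=0 picked index 1: u0 ∈ [1/16, 7/16)
j=1 picked index 1: u0 ∈ [-5/48, 13/48)
j=2 picked index 2: u0 ∈ [5/48, 17/48)
j=3 picked index 2: u0 ∈ [-1/16, 3/16)
j=4 picked index 4: u0 ∈ [1/48, 1/3)
j=5 picked index 4: u0 ∈ [-7/48, 1/6)
intersection: [5/48, 1/6)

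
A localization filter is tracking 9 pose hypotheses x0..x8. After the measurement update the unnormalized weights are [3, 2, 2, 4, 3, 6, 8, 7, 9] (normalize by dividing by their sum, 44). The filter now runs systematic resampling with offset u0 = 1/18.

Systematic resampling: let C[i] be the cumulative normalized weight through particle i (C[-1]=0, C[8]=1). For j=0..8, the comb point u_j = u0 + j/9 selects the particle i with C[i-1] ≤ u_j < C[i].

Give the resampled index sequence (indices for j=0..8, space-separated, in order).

C = [3/44, 5/44, 7/44, 1/4, 7/22, 5/11, 7/11, 35/44, 1]
j=0: u_0=1/18 ∈ [0, 3/44) → index 0
j=1: u_1=1/6 ∈ [7/44, 1/4) → index 3
j=2: u_2=5/18 ∈ [1/4, 7/22) → index 4
j=3: u_3=7/18 ∈ [7/22, 5/11) → index 5
j=4: u_4=1/2 ∈ [5/11, 7/11) → index 6
j=5: u_5=11/18 ∈ [5/11, 7/11) → index 6
j=6: u_6=13/18 ∈ [7/11, 35/44) → index 7
j=7: u_7=5/6 ∈ [35/44, 1) → index 8
j=8: u_8=17/18 ∈ [35/44, 1) → index 8

0 3 4 5 6 6 7 8 8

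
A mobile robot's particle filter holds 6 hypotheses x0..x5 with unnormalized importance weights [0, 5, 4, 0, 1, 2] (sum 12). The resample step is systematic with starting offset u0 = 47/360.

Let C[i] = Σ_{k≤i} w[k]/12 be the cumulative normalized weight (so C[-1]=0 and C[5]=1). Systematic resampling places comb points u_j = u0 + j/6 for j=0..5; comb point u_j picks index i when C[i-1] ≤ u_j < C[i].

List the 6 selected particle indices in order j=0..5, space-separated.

C = [0, 5/12, 3/4, 3/4, 5/6, 1]
j=0: u_0=47/360 ∈ [0, 5/12) → index 1
j=1: u_1=107/360 ∈ [0, 5/12) → index 1
j=2: u_2=167/360 ∈ [5/12, 3/4) → index 2
j=3: u_3=227/360 ∈ [5/12, 3/4) → index 2
j=4: u_4=287/360 ∈ [3/4, 5/6) → index 4
j=5: u_5=347/360 ∈ [5/6, 1) → index 5

1 1 2 2 4 5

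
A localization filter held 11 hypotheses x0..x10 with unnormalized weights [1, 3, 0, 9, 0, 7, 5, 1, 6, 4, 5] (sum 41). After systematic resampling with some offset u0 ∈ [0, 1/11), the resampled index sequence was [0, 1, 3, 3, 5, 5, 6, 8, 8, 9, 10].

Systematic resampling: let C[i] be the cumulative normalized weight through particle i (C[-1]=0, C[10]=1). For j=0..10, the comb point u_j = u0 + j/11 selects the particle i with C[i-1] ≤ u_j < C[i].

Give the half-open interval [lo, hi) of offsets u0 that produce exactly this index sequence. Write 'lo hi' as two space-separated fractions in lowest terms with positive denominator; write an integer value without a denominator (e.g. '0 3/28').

C = [1/41, 4/41, 4/41, 13/41, 13/41, 20/41, 25/41, 26/41, 32/41, 36/41, 1]
j=0 picked index 0: u0 ∈ [0, 1/41)
j=1 picked index 1: u0 ∈ [-30/451, 3/451)
j=2 picked index 3: u0 ∈ [-38/451, 61/451)
j=3 picked index 3: u0 ∈ [-79/451, 20/451)
j=4 picked index 5: u0 ∈ [-21/451, 56/451)
j=5 picked index 5: u0 ∈ [-62/451, 15/451)
j=6 picked index 6: u0 ∈ [-26/451, 29/451)
j=7 picked index 8: u0 ∈ [-1/451, 65/451)
j=8 picked index 8: u0 ∈ [-42/451, 24/451)
j=9 picked index 9: u0 ∈ [-17/451, 27/451)
j=10 picked index 10: u0 ∈ [-14/451, 1/11)
intersection: [0, 3/451)

0 3/451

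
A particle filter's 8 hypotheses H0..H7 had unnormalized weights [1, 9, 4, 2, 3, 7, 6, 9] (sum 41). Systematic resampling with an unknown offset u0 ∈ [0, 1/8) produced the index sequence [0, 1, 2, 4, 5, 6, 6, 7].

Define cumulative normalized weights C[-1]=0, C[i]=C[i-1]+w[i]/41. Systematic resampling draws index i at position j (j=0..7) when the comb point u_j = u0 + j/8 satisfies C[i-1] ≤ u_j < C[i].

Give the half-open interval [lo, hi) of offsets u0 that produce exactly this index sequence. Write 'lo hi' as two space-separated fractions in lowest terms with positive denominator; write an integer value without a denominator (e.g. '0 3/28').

5/328 1/41

C = [1/41, 10/41, 14/41, 16/41, 19/41, 26/41, 32/41, 1]
j=0 picked index 0: u0 ∈ [0, 1/41)
j=1 picked index 1: u0 ∈ [-33/328, 39/328)
j=2 picked index 2: u0 ∈ [-1/164, 15/164)
j=3 picked index 4: u0 ∈ [5/328, 29/328)
j=4 picked index 5: u0 ∈ [-3/82, 11/82)
j=5 picked index 6: u0 ∈ [3/328, 51/328)
j=6 picked index 6: u0 ∈ [-19/164, 5/164)
j=7 picked index 7: u0 ∈ [-31/328, 1/8)
intersection: [5/328, 1/41)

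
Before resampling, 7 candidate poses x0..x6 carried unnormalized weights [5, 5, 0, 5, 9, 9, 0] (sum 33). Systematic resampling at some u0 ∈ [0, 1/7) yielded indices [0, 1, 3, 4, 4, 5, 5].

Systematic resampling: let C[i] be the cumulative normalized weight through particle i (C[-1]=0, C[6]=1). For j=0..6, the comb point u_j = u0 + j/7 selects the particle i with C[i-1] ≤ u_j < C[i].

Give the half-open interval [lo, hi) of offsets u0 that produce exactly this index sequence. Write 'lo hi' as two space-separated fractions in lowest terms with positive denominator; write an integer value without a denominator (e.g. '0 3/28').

C = [5/33, 10/33, 10/33, 5/11, 8/11, 1, 1]
j=0 picked index 0: u0 ∈ [0, 5/33)
j=1 picked index 1: u0 ∈ [2/231, 37/231)
j=2 picked index 3: u0 ∈ [4/231, 13/77)
j=3 picked index 4: u0 ∈ [2/77, 23/77)
j=4 picked index 4: u0 ∈ [-9/77, 12/77)
j=5 picked index 5: u0 ∈ [1/77, 2/7)
j=6 picked index 5: u0 ∈ [-10/77, 1/7)
intersection: [2/77, 1/7)

2/77 1/7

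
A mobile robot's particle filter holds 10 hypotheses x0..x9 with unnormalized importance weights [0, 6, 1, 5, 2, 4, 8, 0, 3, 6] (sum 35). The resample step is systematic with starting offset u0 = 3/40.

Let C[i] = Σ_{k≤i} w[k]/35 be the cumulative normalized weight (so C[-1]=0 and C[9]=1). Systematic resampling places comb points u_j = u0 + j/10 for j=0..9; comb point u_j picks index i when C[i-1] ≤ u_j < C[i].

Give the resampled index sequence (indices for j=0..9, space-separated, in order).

1 2 3 4 5 6 6 8 9 9

C = [0, 6/35, 1/5, 12/35, 2/5, 18/35, 26/35, 26/35, 29/35, 1]
j=0: u_0=3/40 ∈ [0, 6/35) → index 1
j=1: u_1=7/40 ∈ [6/35, 1/5) → index 2
j=2: u_2=11/40 ∈ [1/5, 12/35) → index 3
j=3: u_3=3/8 ∈ [12/35, 2/5) → index 4
j=4: u_4=19/40 ∈ [2/5, 18/35) → index 5
j=5: u_5=23/40 ∈ [18/35, 26/35) → index 6
j=6: u_6=27/40 ∈ [18/35, 26/35) → index 6
j=7: u_7=31/40 ∈ [26/35, 29/35) → index 8
j=8: u_8=7/8 ∈ [29/35, 1) → index 9
j=9: u_9=39/40 ∈ [29/35, 1) → index 9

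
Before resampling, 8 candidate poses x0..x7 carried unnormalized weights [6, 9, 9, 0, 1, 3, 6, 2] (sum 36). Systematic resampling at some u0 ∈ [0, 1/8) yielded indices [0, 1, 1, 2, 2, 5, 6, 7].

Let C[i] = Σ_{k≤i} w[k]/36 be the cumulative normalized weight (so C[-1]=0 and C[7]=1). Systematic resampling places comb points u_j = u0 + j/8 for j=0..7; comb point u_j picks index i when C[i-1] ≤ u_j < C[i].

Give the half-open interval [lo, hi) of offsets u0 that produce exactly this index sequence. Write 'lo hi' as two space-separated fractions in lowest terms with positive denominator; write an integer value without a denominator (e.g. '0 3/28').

5/72 1/8

C = [1/6, 5/12, 2/3, 2/3, 25/36, 7/9, 17/18, 1]
j=0 picked index 0: u0 ∈ [0, 1/6)
j=1 picked index 1: u0 ∈ [1/24, 7/24)
j=2 picked index 1: u0 ∈ [-1/12, 1/6)
j=3 picked index 2: u0 ∈ [1/24, 7/24)
j=4 picked index 2: u0 ∈ [-1/12, 1/6)
j=5 picked index 5: u0 ∈ [5/72, 11/72)
j=6 picked index 6: u0 ∈ [1/36, 7/36)
j=7 picked index 7: u0 ∈ [5/72, 1/8)
intersection: [5/72, 1/8)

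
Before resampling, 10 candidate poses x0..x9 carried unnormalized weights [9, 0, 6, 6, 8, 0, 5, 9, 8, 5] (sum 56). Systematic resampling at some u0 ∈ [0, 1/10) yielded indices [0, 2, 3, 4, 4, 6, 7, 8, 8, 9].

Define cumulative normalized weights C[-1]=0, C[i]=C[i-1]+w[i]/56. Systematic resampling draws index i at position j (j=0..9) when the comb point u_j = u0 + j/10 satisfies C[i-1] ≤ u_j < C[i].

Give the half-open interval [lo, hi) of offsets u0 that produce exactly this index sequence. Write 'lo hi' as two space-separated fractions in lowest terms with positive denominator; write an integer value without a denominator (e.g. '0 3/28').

3/40 1/10

C = [9/56, 9/56, 15/56, 3/8, 29/56, 29/56, 17/28, 43/56, 51/56, 1]
j=0 picked index 0: u0 ∈ [0, 9/56)
j=1 picked index 2: u0 ∈ [17/280, 47/280)
j=2 picked index 3: u0 ∈ [19/280, 7/40)
j=3 picked index 4: u0 ∈ [3/40, 61/280)
j=4 picked index 4: u0 ∈ [-1/40, 33/280)
j=5 picked index 6: u0 ∈ [1/56, 3/28)
j=6 picked index 7: u0 ∈ [1/140, 47/280)
j=7 picked index 8: u0 ∈ [19/280, 59/280)
j=8 picked index 8: u0 ∈ [-9/280, 31/280)
j=9 picked index 9: u0 ∈ [3/280, 1/10)
intersection: [3/40, 1/10)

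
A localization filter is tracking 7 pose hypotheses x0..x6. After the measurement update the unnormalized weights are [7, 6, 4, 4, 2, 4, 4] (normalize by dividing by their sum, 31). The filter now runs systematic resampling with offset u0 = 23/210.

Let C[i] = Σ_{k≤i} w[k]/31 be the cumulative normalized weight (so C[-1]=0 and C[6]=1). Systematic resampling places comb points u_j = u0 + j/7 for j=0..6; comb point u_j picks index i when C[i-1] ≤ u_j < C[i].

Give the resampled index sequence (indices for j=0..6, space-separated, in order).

C = [7/31, 13/31, 17/31, 21/31, 23/31, 27/31, 1]
j=0: u_0=23/210 ∈ [0, 7/31) → index 0
j=1: u_1=53/210 ∈ [7/31, 13/31) → index 1
j=2: u_2=83/210 ∈ [7/31, 13/31) → index 1
j=3: u_3=113/210 ∈ [13/31, 17/31) → index 2
j=4: u_4=143/210 ∈ [21/31, 23/31) → index 4
j=5: u_5=173/210 ∈ [23/31, 27/31) → index 5
j=6: u_6=29/30 ∈ [27/31, 1) → index 6

0 1 1 2 4 5 6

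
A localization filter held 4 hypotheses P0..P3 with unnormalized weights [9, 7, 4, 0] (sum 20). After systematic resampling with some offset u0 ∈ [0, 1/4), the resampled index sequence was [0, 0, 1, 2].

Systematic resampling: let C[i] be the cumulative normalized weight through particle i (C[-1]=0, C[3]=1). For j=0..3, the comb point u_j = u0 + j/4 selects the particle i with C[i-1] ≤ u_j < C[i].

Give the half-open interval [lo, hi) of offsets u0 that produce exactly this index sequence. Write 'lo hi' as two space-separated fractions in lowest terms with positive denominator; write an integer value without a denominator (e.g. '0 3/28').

1/20 1/5

C = [9/20, 4/5, 1, 1]
j=0 picked index 0: u0 ∈ [0, 9/20)
j=1 picked index 0: u0 ∈ [-1/4, 1/5)
j=2 picked index 1: u0 ∈ [-1/20, 3/10)
j=3 picked index 2: u0 ∈ [1/20, 1/4)
intersection: [1/20, 1/5)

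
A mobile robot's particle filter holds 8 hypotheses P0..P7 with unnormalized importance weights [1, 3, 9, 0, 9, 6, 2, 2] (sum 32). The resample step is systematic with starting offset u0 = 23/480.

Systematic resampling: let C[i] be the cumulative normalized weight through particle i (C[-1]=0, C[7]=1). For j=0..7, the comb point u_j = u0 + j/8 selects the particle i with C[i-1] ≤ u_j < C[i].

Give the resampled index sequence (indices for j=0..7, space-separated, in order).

C = [1/32, 1/8, 13/32, 13/32, 11/16, 7/8, 15/16, 1]
j=0: u_0=23/480 ∈ [1/32, 1/8) → index 1
j=1: u_1=83/480 ∈ [1/8, 13/32) → index 2
j=2: u_2=143/480 ∈ [1/8, 13/32) → index 2
j=3: u_3=203/480 ∈ [13/32, 11/16) → index 4
j=4: u_4=263/480 ∈ [13/32, 11/16) → index 4
j=5: u_5=323/480 ∈ [13/32, 11/16) → index 4
j=6: u_6=383/480 ∈ [11/16, 7/8) → index 5
j=7: u_7=443/480 ∈ [7/8, 15/16) → index 6

1 2 2 4 4 4 5 6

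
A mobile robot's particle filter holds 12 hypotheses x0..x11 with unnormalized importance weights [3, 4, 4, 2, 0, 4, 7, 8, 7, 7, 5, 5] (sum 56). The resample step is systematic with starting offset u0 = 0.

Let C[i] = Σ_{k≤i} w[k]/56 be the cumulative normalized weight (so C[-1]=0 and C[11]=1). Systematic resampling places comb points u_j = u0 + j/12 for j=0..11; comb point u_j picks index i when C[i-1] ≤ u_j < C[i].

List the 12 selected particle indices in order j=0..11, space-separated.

C = [3/56, 1/8, 11/56, 13/56, 13/56, 17/56, 3/7, 4/7, 39/56, 23/28, 51/56, 1]
j=0: u_0=0 ∈ [0, 3/56) → index 0
j=1: u_1=1/12 ∈ [3/56, 1/8) → index 1
j=2: u_2=1/6 ∈ [1/8, 11/56) → index 2
j=3: u_3=1/4 ∈ [13/56, 17/56) → index 5
j=4: u_4=1/3 ∈ [17/56, 3/7) → index 6
j=5: u_5=5/12 ∈ [17/56, 3/7) → index 6
j=6: u_6=1/2 ∈ [3/7, 4/7) → index 7
j=7: u_7=7/12 ∈ [4/7, 39/56) → index 8
j=8: u_8=2/3 ∈ [4/7, 39/56) → index 8
j=9: u_9=3/4 ∈ [39/56, 23/28) → index 9
j=10: u_10=5/6 ∈ [23/28, 51/56) → index 10
j=11: u_11=11/12 ∈ [51/56, 1) → index 11

0 1 2 5 6 6 7 8 8 9 10 11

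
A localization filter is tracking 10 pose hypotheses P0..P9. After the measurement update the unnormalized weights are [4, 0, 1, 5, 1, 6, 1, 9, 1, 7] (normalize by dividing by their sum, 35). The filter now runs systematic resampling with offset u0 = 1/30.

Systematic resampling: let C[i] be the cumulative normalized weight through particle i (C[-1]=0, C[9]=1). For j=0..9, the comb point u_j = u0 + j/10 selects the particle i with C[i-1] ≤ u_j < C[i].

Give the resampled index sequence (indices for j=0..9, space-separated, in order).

C = [4/35, 4/35, 1/7, 2/7, 11/35, 17/35, 18/35, 27/35, 4/5, 1]
j=0: u_0=1/30 ∈ [0, 4/35) → index 0
j=1: u_1=2/15 ∈ [4/35, 1/7) → index 2
j=2: u_2=7/30 ∈ [1/7, 2/7) → index 3
j=3: u_3=1/3 ∈ [11/35, 17/35) → index 5
j=4: u_4=13/30 ∈ [11/35, 17/35) → index 5
j=5: u_5=8/15 ∈ [18/35, 27/35) → index 7
j=6: u_6=19/30 ∈ [18/35, 27/35) → index 7
j=7: u_7=11/15 ∈ [18/35, 27/35) → index 7
j=8: u_8=5/6 ∈ [4/5, 1) → index 9
j=9: u_9=14/15 ∈ [4/5, 1) → index 9

0 2 3 5 5 7 7 7 9 9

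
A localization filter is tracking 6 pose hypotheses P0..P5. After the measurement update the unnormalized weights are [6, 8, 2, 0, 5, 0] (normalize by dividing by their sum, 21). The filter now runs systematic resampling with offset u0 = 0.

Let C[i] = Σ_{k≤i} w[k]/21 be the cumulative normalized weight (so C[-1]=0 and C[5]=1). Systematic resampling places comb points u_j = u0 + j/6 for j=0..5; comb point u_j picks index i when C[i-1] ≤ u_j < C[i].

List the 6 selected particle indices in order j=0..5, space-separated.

C = [2/7, 2/3, 16/21, 16/21, 1, 1]
j=0: u_0=0 ∈ [0, 2/7) → index 0
j=1: u_1=1/6 ∈ [0, 2/7) → index 0
j=2: u_2=1/3 ∈ [2/7, 2/3) → index 1
j=3: u_3=1/2 ∈ [2/7, 2/3) → index 1
j=4: u_4=2/3 ∈ [2/3, 16/21) → index 2
j=5: u_5=5/6 ∈ [16/21, 1) → index 4

0 0 1 1 2 4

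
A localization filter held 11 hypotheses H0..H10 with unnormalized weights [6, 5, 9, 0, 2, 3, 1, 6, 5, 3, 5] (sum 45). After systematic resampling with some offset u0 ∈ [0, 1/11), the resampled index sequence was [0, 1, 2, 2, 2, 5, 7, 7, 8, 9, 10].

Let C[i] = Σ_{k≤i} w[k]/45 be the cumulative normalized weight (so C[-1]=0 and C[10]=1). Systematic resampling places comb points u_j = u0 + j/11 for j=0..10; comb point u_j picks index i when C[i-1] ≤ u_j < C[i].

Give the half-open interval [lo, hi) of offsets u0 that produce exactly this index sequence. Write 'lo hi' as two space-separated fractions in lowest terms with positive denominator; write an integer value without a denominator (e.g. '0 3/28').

C = [2/15, 11/45, 4/9, 4/9, 22/45, 5/9, 26/45, 32/45, 37/45, 8/9, 1]
j=0 picked index 0: u0 ∈ [0, 2/15)
j=1 picked index 1: u0 ∈ [7/165, 76/495)
j=2 picked index 2: u0 ∈ [31/495, 26/99)
j=3 picked index 2: u0 ∈ [-14/495, 17/99)
j=4 picked index 2: u0 ∈ [-59/495, 8/99)
j=5 picked index 5: u0 ∈ [17/495, 10/99)
j=6 picked index 7: u0 ∈ [16/495, 82/495)
j=7 picked index 7: u0 ∈ [-29/495, 37/495)
j=8 picked index 8: u0 ∈ [-8/495, 47/495)
j=9 picked index 9: u0 ∈ [2/495, 7/99)
j=10 picked index 10: u0 ∈ [-2/99, 1/11)
intersection: [31/495, 7/99)

31/495 7/99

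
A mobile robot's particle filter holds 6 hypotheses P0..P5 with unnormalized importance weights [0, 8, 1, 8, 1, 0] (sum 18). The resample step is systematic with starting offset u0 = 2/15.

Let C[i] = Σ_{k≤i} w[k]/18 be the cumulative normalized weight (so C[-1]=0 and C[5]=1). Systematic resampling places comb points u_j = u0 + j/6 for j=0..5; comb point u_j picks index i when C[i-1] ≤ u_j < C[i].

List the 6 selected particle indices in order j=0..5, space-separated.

C = [0, 4/9, 1/2, 17/18, 1, 1]
j=0: u_0=2/15 ∈ [0, 4/9) → index 1
j=1: u_1=3/10 ∈ [0, 4/9) → index 1
j=2: u_2=7/15 ∈ [4/9, 1/2) → index 2
j=3: u_3=19/30 ∈ [1/2, 17/18) → index 3
j=4: u_4=4/5 ∈ [1/2, 17/18) → index 3
j=5: u_5=29/30 ∈ [17/18, 1) → index 4

1 1 2 3 3 4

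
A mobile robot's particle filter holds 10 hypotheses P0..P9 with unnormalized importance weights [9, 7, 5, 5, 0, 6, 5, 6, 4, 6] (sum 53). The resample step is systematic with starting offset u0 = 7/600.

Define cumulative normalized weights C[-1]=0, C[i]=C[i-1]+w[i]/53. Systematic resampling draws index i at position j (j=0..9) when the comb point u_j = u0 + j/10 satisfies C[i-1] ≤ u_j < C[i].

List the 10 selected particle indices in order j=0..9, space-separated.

0 0 1 2 3 5 6 7 8 9

C = [9/53, 16/53, 21/53, 26/53, 26/53, 32/53, 37/53, 43/53, 47/53, 1]
j=0: u_0=7/600 ∈ [0, 9/53) → index 0
j=1: u_1=67/600 ∈ [0, 9/53) → index 0
j=2: u_2=127/600 ∈ [9/53, 16/53) → index 1
j=3: u_3=187/600 ∈ [16/53, 21/53) → index 2
j=4: u_4=247/600 ∈ [21/53, 26/53) → index 3
j=5: u_5=307/600 ∈ [26/53, 32/53) → index 5
j=6: u_6=367/600 ∈ [32/53, 37/53) → index 6
j=7: u_7=427/600 ∈ [37/53, 43/53) → index 7
j=8: u_8=487/600 ∈ [43/53, 47/53) → index 8
j=9: u_9=547/600 ∈ [47/53, 1) → index 9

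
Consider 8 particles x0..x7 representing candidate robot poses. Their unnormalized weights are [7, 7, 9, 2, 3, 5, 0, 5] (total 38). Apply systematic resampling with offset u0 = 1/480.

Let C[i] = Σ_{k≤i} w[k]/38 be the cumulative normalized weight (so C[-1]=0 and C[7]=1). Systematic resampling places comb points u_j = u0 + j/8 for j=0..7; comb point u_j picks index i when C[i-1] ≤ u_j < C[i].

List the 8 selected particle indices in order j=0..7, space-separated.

C = [7/38, 7/19, 23/38, 25/38, 14/19, 33/38, 33/38, 1]
j=0: u_0=1/480 ∈ [0, 7/38) → index 0
j=1: u_1=61/480 ∈ [0, 7/38) → index 0
j=2: u_2=121/480 ∈ [7/38, 7/19) → index 1
j=3: u_3=181/480 ∈ [7/19, 23/38) → index 2
j=4: u_4=241/480 ∈ [7/19, 23/38) → index 2
j=5: u_5=301/480 ∈ [23/38, 25/38) → index 3
j=6: u_6=361/480 ∈ [14/19, 33/38) → index 5
j=7: u_7=421/480 ∈ [33/38, 1) → index 7

0 0 1 2 2 3 5 7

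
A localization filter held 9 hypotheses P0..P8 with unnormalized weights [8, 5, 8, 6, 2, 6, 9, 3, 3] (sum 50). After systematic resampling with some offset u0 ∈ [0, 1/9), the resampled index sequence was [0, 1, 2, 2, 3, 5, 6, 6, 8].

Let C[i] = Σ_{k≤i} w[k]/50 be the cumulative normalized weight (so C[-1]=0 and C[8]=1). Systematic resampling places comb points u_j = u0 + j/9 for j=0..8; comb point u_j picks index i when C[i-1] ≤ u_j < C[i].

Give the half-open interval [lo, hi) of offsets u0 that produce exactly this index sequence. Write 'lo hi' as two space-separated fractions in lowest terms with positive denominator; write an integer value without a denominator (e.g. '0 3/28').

C = [4/25, 13/50, 21/50, 27/50, 29/50, 7/10, 22/25, 47/50, 1]
j=0 picked index 0: u0 ∈ [0, 4/25)
j=1 picked index 1: u0 ∈ [11/225, 67/450)
j=2 picked index 2: u0 ∈ [17/450, 89/450)
j=3 picked index 2: u0 ∈ [-11/150, 13/150)
j=4 picked index 3: u0 ∈ [-11/450, 43/450)
j=5 picked index 5: u0 ∈ [11/450, 13/90)
j=6 picked index 6: u0 ∈ [1/30, 16/75)
j=7 picked index 6: u0 ∈ [-7/90, 23/225)
j=8 picked index 8: u0 ∈ [23/450, 1/9)
intersection: [23/450, 13/150)

23/450 13/150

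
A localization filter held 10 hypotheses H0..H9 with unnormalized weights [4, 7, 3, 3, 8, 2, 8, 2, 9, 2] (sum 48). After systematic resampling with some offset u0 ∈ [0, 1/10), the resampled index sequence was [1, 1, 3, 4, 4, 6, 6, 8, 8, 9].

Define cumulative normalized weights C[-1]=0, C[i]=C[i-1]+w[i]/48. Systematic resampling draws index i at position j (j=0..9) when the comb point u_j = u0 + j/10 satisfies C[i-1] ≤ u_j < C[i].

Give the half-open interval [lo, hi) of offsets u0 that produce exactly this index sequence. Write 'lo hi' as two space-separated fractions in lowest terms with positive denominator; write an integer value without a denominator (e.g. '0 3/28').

C = [1/12, 11/48, 7/24, 17/48, 25/48, 9/16, 35/48, 37/48, 23/24, 1]
j=0 picked index 1: u0 ∈ [1/12, 11/48)
j=1 picked index 1: u0 ∈ [-1/60, 31/240)
j=2 picked index 3: u0 ∈ [11/120, 37/240)
j=3 picked index 4: u0 ∈ [13/240, 53/240)
j=4 picked index 4: u0 ∈ [-11/240, 29/240)
j=5 picked index 6: u0 ∈ [1/16, 11/48)
j=6 picked index 6: u0 ∈ [-3/80, 31/240)
j=7 picked index 8: u0 ∈ [17/240, 31/120)
j=8 picked index 8: u0 ∈ [-7/240, 19/120)
j=9 picked index 9: u0 ∈ [7/120, 1/10)
intersection: [11/120, 1/10)

11/120 1/10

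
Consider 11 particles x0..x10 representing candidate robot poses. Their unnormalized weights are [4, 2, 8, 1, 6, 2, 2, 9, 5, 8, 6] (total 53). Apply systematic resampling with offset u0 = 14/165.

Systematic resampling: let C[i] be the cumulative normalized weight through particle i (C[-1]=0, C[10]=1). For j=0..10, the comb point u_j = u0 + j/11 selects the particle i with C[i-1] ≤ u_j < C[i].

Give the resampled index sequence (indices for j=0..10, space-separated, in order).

1 2 3 4 6 7 7 8 9 10 10

C = [4/53, 6/53, 14/53, 15/53, 21/53, 23/53, 25/53, 34/53, 39/53, 47/53, 1]
j=0: u_0=14/165 ∈ [4/53, 6/53) → index 1
j=1: u_1=29/165 ∈ [6/53, 14/53) → index 2
j=2: u_2=4/15 ∈ [14/53, 15/53) → index 3
j=3: u_3=59/165 ∈ [15/53, 21/53) → index 4
j=4: u_4=74/165 ∈ [23/53, 25/53) → index 6
j=5: u_5=89/165 ∈ [25/53, 34/53) → index 7
j=6: u_6=104/165 ∈ [25/53, 34/53) → index 7
j=7: u_7=119/165 ∈ [34/53, 39/53) → index 8
j=8: u_8=134/165 ∈ [39/53, 47/53) → index 9
j=9: u_9=149/165 ∈ [47/53, 1) → index 10
j=10: u_10=164/165 ∈ [47/53, 1) → index 10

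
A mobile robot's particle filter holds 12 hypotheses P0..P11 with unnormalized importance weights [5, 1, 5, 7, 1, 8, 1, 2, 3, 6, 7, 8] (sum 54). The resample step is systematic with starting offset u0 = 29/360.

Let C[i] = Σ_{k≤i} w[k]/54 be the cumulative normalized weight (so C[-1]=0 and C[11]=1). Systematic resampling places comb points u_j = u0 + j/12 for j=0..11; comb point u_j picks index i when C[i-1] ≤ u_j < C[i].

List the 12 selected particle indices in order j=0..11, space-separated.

C = [5/54, 1/9, 11/54, 1/3, 19/54, 1/2, 14/27, 5/9, 11/18, 13/18, 23/27, 1]
j=0: u_0=29/360 ∈ [0, 5/54) → index 0
j=1: u_1=59/360 ∈ [1/9, 11/54) → index 2
j=2: u_2=89/360 ∈ [11/54, 1/3) → index 3
j=3: u_3=119/360 ∈ [11/54, 1/3) → index 3
j=4: u_4=149/360 ∈ [19/54, 1/2) → index 5
j=5: u_5=179/360 ∈ [19/54, 1/2) → index 5
j=6: u_6=209/360 ∈ [5/9, 11/18) → index 8
j=7: u_7=239/360 ∈ [11/18, 13/18) → index 9
j=8: u_8=269/360 ∈ [13/18, 23/27) → index 10
j=9: u_9=299/360 ∈ [13/18, 23/27) → index 10
j=10: u_10=329/360 ∈ [23/27, 1) → index 11
j=11: u_11=359/360 ∈ [23/27, 1) → index 11

0 2 3 3 5 5 8 9 10 10 11 11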